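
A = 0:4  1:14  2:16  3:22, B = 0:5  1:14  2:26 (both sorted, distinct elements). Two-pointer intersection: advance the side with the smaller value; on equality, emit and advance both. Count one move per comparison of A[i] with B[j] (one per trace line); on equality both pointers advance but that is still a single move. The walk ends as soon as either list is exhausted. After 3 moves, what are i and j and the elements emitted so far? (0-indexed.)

i=2, j=2, emitted=[14]

i=0 j=0: 4<5, i++
i=1 j=0: 14>5, j++
i=1 j=1: 14==14 emit, i++,j++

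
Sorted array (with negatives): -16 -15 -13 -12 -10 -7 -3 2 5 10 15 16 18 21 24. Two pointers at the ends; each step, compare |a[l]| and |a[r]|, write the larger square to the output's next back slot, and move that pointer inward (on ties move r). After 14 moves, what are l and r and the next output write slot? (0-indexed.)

l=7, r=7, next write slot=0

l=0 r=14: |-16|<=|24| out[14]=576, r--
l=0 r=13: |-16|<=|21| out[13]=441, r--
l=0 r=12: |-16|<=|18| out[12]=324, r--
l=0 r=11: |-16|<=|16| out[11]=256, r--
l=0 r=10: |-16|>|15| out[10]=256, l++
l=1 r=10: |-15|<=|15| out[9]=225, r--
l=1 r=9: |-15|>|10| out[8]=225, l++
l=2 r=9: |-13|>|10| out[7]=169, l++
l=3 r=9: |-12|>|10| out[6]=144, l++
l=4 r=9: |-10|<=|10| out[5]=100, r--
l=4 r=8: |-10|>|5| out[4]=100, l++
l=5 r=8: |-7|>|5| out[3]=49, l++
l=6 r=8: |-3|<=|5| out[2]=25, r--
l=6 r=7: |-3|>|2| out[1]=9, l++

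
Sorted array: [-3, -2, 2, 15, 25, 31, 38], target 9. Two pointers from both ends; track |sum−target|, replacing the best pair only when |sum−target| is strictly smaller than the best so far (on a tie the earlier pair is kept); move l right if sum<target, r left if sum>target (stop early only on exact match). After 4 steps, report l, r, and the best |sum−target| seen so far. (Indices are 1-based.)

[1,7] -3+38=35 d=26 * → r--
[1,6] -3+31=28 d=19 * → r--
[1,5] -3+25=22 d=13 * → r--
[1,4] -3+15=12 d=3 * → r--

l=1, r=3, best |Δ|=3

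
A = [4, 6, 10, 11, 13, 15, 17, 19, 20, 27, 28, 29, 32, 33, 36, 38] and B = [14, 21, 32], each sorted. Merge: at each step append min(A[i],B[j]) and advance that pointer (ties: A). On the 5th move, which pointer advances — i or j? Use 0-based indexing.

i

i=0 j=0: A[i]=4<=B[j]=14 take 4, i++
i=1 j=0: A[i]=6<=B[j]=14 take 6, i++
i=2 j=0: A[i]=10<=B[j]=14 take 10, i++
i=3 j=0: A[i]=11<=B[j]=14 take 11, i++
i=4 j=0: A[i]=13<=B[j]=14 take 13, i++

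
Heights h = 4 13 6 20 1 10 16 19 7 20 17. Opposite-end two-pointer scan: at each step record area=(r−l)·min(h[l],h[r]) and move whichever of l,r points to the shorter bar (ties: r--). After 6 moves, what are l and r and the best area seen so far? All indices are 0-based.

l=3, r=7, best area=120

[0,10] min(4,17)*10=40 best=40 * → l++
[1,10] min(13,17)*9=117 best=117 * → l++
[2,10] min(6,17)*8=48 best=117 → l++
[3,10] min(20,17)*7=119 best=119 * → r--
[3,9] min(20,20)*6=120 best=120 * → r--
[3,8] min(20,7)*5=35 best=120 → r--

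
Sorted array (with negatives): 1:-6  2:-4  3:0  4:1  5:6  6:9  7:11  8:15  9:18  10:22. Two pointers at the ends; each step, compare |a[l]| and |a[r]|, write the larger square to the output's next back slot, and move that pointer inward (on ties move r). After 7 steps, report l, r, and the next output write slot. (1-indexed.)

l=2, r=4, next write slot=3

l=1 r=10: |-6|<=|22| out[10]=484, r--
l=1 r=9: |-6|<=|18| out[9]=324, r--
l=1 r=8: |-6|<=|15| out[8]=225, r--
l=1 r=7: |-6|<=|11| out[7]=121, r--
l=1 r=6: |-6|<=|9| out[6]=81, r--
l=1 r=5: |-6|<=|6| out[5]=36, r--
l=1 r=4: |-6|>|1| out[4]=36, l++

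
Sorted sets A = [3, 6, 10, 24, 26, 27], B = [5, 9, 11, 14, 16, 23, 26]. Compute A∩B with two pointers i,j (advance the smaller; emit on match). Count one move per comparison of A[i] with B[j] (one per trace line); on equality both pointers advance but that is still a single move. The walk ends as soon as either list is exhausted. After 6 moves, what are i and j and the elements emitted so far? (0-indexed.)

i=3, j=3, emitted=[]

i=0 j=0: 3<5, i++
i=1 j=0: 6>5, j++
i=1 j=1: 6<9, i++
i=2 j=1: 10>9, j++
i=2 j=2: 10<11, i++
i=3 j=2: 24>11, j++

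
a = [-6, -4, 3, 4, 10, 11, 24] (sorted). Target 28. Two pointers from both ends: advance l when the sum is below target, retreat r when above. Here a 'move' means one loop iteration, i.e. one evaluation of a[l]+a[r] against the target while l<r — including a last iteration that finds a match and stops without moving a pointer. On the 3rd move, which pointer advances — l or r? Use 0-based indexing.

l=0 r=6: -6+24=18 <28, l++
l=1 r=6: -4+24=20 <28, l++
l=2 r=6: 3+24=27 <28, l++

l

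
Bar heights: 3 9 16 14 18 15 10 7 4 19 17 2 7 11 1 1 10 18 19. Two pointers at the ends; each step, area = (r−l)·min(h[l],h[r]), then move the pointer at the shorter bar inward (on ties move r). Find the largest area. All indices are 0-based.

l=0 r=18: min(3,19)*18=54 best=54 *, l++
l=1 r=18: min(9,19)*17=153 best=153 *, l++
l=2 r=18: min(16,19)*16=256 best=256 *, l++
l=3 r=18: min(14,19)*15=210 best=256, l++
l=4 r=18: min(18,19)*14=252 best=256, l++
l=5 r=18: min(15,19)*13=195 best=256, l++
l=6 r=18: min(10,19)*12=120 best=256, l++
l=7 r=18: min(7,19)*11=77 best=256, l++
l=8 r=18: min(4,19)*10=40 best=256, l++
l=9 r=18: min(19,19)*9=171 best=256, r--
l=9 r=17: min(19,18)*8=144 best=256, r--
l=9 r=16: min(19,10)*7=70 best=256, r--
l=9 r=15: min(19,1)*6=6 best=256, r--
l=9 r=14: min(19,1)*5=5 best=256, r--
l=9 r=13: min(19,11)*4=44 best=256, r--
l=9 r=12: min(19,7)*3=21 best=256, r--
l=9 r=11: min(19,2)*2=4 best=256, r--
l=9 r=10: min(19,17)*1=17 best=256, r--

max area = 256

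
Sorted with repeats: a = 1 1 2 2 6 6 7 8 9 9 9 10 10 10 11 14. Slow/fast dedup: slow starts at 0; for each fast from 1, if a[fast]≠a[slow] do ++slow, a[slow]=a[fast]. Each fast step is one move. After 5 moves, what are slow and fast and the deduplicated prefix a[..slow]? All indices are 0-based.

(s=0,f=1) a[fast]=1=a[slow] dup → fast++
(s=0,f=2) a[fast]=2≠a[slow]=1 write a[1]=2 → slow++,fast++
(s=1,f=3) a[fast]=2=a[slow] dup → fast++
(s=1,f=4) a[fast]=6≠a[slow]=2 write a[2]=6 → slow++,fast++
(s=2,f=5) a[fast]=6=a[slow] dup → fast++

slow=2, fast=6, prefix=[1, 2, 6]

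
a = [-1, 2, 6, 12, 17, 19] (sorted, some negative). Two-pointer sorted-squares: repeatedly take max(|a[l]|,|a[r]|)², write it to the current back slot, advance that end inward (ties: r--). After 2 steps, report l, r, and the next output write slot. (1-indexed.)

l=1, r=4, next write slot=4

[1,6] |-1|<=|19| out[6]=361 → r--
[1,5] |-1|<=|17| out[5]=289 → r--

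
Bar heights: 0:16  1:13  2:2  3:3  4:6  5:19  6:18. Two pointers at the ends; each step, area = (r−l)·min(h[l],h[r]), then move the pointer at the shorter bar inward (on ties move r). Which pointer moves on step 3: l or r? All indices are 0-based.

l

[0,6] min(16,18)*6=96 best=96 * → l++
[1,6] min(13,18)*5=65 best=96 → l++
[2,6] min(2,18)*4=8 best=96 → l++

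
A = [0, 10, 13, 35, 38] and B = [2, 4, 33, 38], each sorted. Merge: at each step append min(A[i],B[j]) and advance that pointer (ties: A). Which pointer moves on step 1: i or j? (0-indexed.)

i

[i=0,j=0] A[i]=0<=B[j]=2 take 0 → i++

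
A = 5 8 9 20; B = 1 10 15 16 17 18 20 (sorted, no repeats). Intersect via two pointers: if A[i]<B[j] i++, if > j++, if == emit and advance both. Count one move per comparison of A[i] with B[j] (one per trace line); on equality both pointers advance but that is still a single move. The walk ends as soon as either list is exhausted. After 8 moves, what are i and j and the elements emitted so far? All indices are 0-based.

i=0 j=0: 5>1, j++
i=0 j=1: 5<10, i++
i=1 j=1: 8<10, i++
i=2 j=1: 9<10, i++
i=3 j=1: 20>10, j++
i=3 j=2: 20>15, j++
i=3 j=3: 20>16, j++
i=3 j=4: 20>17, j++

i=3, j=5, emitted=[]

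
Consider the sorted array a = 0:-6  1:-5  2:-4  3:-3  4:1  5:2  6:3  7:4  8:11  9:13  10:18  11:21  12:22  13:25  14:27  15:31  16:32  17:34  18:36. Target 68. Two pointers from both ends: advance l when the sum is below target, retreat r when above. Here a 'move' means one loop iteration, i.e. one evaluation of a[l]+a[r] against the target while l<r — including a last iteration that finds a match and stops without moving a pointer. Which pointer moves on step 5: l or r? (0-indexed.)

l

[0,18] -6+36=30 <68 → l++
[1,18] -5+36=31 <68 → l++
[2,18] -4+36=32 <68 → l++
[3,18] -3+36=33 <68 → l++
[4,18] 1+36=37 <68 → l++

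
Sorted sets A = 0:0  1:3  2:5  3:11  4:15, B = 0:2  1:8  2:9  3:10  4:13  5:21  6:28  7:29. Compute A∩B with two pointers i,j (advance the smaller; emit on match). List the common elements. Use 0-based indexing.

[i=0,j=0] 0<2 → i++
[i=1,j=0] 3>2 → j++
[i=1,j=1] 3<8 → i++
[i=2,j=1] 5<8 → i++
[i=3,j=1] 11>8 → j++
[i=3,j=2] 11>9 → j++
[i=3,j=3] 11>10 → j++
[i=3,j=4] 11<13 → i++
[i=4,j=4] 15>13 → j++
[i=4,j=5] 15<21 → i++

intersection = []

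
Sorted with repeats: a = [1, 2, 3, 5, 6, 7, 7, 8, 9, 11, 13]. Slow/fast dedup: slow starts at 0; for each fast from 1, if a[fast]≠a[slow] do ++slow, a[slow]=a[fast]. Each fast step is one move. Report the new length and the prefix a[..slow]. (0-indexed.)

length 10; prefix = [1, 2, 3, 5, 6, 7, 8, 9, 11, 13]

(s=0,f=1) a[fast]=2≠a[slow]=1 write a[1]=2 → slow++,fast++
(s=1,f=2) a[fast]=3≠a[slow]=2 write a[2]=3 → slow++,fast++
(s=2,f=3) a[fast]=5≠a[slow]=3 write a[3]=5 → slow++,fast++
(s=3,f=4) a[fast]=6≠a[slow]=5 write a[4]=6 → slow++,fast++
(s=4,f=5) a[fast]=7≠a[slow]=6 write a[5]=7 → slow++,fast++
(s=5,f=6) a[fast]=7=a[slow] dup → fast++
(s=5,f=7) a[fast]=8≠a[slow]=7 write a[6]=8 → slow++,fast++
(s=6,f=8) a[fast]=9≠a[slow]=8 write a[7]=9 → slow++,fast++
(s=7,f=9) a[fast]=11≠a[slow]=9 write a[8]=11 → slow++,fast++
(s=8,f=10) a[fast]=13≠a[slow]=11 write a[9]=13 → slow++,fast++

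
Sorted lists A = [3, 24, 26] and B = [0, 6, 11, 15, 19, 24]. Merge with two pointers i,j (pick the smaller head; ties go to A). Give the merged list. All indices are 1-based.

[0, 3, 6, 11, 15, 19, 24, 24, 26]

i=1 j=1: A[i]=3>B[j]=0 take 0, j++
i=1 j=2: A[i]=3<=B[j]=6 take 3, i++
i=2 j=2: A[i]=24>B[j]=6 take 6, j++
i=2 j=3: A[i]=24>B[j]=11 take 11, j++
i=2 j=4: A[i]=24>B[j]=15 take 15, j++
i=2 j=5: A[i]=24>B[j]=19 take 19, j++
i=2 j=6: A[i]=24<=B[j]=24 take 24, i++
i=3 j=6: A[i]=26>B[j]=24 take 24, j++
i=3 j=7: B done, take A[i]=26, i++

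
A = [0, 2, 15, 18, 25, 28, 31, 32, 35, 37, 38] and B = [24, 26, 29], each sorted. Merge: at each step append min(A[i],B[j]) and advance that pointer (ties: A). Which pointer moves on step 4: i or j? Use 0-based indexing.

i=0 j=0: A[i]=0<=B[j]=24 take 0, i++
i=1 j=0: A[i]=2<=B[j]=24 take 2, i++
i=2 j=0: A[i]=15<=B[j]=24 take 15, i++
i=3 j=0: A[i]=18<=B[j]=24 take 18, i++

i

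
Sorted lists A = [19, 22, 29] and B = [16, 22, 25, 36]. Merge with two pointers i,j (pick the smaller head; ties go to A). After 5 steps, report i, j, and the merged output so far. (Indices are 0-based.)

i=2, j=3, merged so far=[16, 19, 22, 22, 25]

i=0 j=0: A[i]=19>B[j]=16 take 16, j++
i=0 j=1: A[i]=19<=B[j]=22 take 19, i++
i=1 j=1: A[i]=22<=B[j]=22 take 22, i++
i=2 j=1: A[i]=29>B[j]=22 take 22, j++
i=2 j=2: A[i]=29>B[j]=25 take 25, j++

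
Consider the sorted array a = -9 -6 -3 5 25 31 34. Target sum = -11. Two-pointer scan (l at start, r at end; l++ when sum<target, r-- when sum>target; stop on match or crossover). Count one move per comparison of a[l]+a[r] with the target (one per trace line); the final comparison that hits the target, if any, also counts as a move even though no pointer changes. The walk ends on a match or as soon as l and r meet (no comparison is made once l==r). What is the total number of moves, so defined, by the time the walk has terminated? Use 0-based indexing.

6 moves

l=0 r=6: -9+34=25 >-11, r--
l=0 r=5: -9+31=22 >-11, r--
l=0 r=4: -9+25=16 >-11, r--
l=0 r=3: -9+5=-4 >-11, r--
l=0 r=2: -9+-3=-12 <-11, l++
l=1 r=2: -6+-3=-9 >-11, r--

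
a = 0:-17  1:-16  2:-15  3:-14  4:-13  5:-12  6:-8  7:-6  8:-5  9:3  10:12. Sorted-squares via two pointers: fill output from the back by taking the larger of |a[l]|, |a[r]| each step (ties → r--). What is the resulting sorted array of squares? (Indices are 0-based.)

l=0 r=10: |-17|>|12| out[10]=289, l++
l=1 r=10: |-16|>|12| out[9]=256, l++
l=2 r=10: |-15|>|12| out[8]=225, l++
l=3 r=10: |-14|>|12| out[7]=196, l++
l=4 r=10: |-13|>|12| out[6]=169, l++
l=5 r=10: |-12|<=|12| out[5]=144, r--
l=5 r=9: |-12|>|3| out[4]=144, l++
l=6 r=9: |-8|>|3| out[3]=64, l++
l=7 r=9: |-6|>|3| out[2]=36, l++
l=8 r=9: |-5|>|3| out[1]=25, l++
l=9 r=9: |3|<=|3| out[0]=9, r--

[9, 25, 36, 64, 144, 144, 169, 196, 225, 256, 289]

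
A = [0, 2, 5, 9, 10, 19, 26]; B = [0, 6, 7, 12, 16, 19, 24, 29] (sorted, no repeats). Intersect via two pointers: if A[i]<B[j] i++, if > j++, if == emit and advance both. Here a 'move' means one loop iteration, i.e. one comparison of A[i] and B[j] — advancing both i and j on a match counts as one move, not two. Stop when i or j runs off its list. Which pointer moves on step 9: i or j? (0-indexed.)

i=0 j=0: 0==0 emit, i++,j++
i=1 j=1: 2<6, i++
i=2 j=1: 5<6, i++
i=3 j=1: 9>6, j++
i=3 j=2: 9>7, j++
i=3 j=3: 9<12, i++
i=4 j=3: 10<12, i++
i=5 j=3: 19>12, j++
i=5 j=4: 19>16, j++

j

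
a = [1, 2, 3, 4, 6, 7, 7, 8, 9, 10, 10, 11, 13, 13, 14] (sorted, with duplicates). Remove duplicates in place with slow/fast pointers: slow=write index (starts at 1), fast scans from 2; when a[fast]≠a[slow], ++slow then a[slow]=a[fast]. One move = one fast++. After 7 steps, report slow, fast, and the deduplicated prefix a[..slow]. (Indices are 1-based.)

(s=1,f=2) a[fast]=2≠a[slow]=1 write a[2]=2 → slow++,fast++
(s=2,f=3) a[fast]=3≠a[slow]=2 write a[3]=3 → slow++,fast++
(s=3,f=4) a[fast]=4≠a[slow]=3 write a[4]=4 → slow++,fast++
(s=4,f=5) a[fast]=6≠a[slow]=4 write a[5]=6 → slow++,fast++
(s=5,f=6) a[fast]=7≠a[slow]=6 write a[6]=7 → slow++,fast++
(s=6,f=7) a[fast]=7=a[slow] dup → fast++
(s=6,f=8) a[fast]=8≠a[slow]=7 write a[7]=8 → slow++,fast++

slow=7, fast=9, prefix=[1, 2, 3, 4, 6, 7, 8]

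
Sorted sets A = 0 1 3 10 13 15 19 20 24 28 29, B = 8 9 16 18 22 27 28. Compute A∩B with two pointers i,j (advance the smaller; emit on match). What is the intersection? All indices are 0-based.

[i=0,j=0] 0<8 → i++
[i=1,j=0] 1<8 → i++
[i=2,j=0] 3<8 → i++
[i=3,j=0] 10>8 → j++
[i=3,j=1] 10>9 → j++
[i=3,j=2] 10<16 → i++
[i=4,j=2] 13<16 → i++
[i=5,j=2] 15<16 → i++
[i=6,j=2] 19>16 → j++
[i=6,j=3] 19>18 → j++
[i=6,j=4] 19<22 → i++
[i=7,j=4] 20<22 → i++
[i=8,j=4] 24>22 → j++
[i=8,j=5] 24<27 → i++
[i=9,j=5] 28>27 → j++
[i=9,j=6] 28==28 emit → i++,j++

intersection = [28]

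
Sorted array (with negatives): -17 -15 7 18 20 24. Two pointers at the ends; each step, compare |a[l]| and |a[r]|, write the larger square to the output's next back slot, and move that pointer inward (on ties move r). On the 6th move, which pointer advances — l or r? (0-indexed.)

r

l=0 r=5: |-17|<=|24| out[5]=576, r--
l=0 r=4: |-17|<=|20| out[4]=400, r--
l=0 r=3: |-17|<=|18| out[3]=324, r--
l=0 r=2: |-17|>|7| out[2]=289, l++
l=1 r=2: |-15|>|7| out[1]=225, l++
l=2 r=2: |7|<=|7| out[0]=49, r--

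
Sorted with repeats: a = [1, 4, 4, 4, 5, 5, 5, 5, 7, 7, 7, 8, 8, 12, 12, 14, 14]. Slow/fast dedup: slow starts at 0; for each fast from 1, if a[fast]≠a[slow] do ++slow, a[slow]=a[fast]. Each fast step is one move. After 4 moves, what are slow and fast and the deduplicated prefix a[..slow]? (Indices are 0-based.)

(s=0,f=1) a[fast]=4≠a[slow]=1 write a[1]=4 → slow++,fast++
(s=1,f=2) a[fast]=4=a[slow] dup → fast++
(s=1,f=3) a[fast]=4=a[slow] dup → fast++
(s=1,f=4) a[fast]=5≠a[slow]=4 write a[2]=5 → slow++,fast++

slow=2, fast=5, prefix=[1, 4, 5]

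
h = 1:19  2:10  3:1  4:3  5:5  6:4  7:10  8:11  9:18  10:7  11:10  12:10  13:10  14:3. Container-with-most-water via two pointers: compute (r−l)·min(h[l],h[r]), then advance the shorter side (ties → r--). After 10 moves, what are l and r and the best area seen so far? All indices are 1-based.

l=1, r=4, best area=144

[1,14] min(19,3)*13=39 best=39 * → r--
[1,13] min(19,10)*12=120 best=120 * → r--
[1,12] min(19,10)*11=110 best=120 → r--
[1,11] min(19,10)*10=100 best=120 → r--
[1,10] min(19,7)*9=63 best=120 → r--
[1,9] min(19,18)*8=144 best=144 * → r--
[1,8] min(19,11)*7=77 best=144 → r--
[1,7] min(19,10)*6=60 best=144 → r--
[1,6] min(19,4)*5=20 best=144 → r--
[1,5] min(19,5)*4=20 best=144 → r--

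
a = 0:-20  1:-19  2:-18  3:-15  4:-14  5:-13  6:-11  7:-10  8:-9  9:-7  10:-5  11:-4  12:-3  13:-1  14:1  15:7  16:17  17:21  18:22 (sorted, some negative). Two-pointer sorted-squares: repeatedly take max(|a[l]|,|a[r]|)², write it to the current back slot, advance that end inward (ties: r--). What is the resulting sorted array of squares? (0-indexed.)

[1, 1, 9, 16, 25, 49, 49, 81, 100, 121, 169, 196, 225, 289, 324, 361, 400, 441, 484]

l=0 r=18: |-20|<=|22| out[18]=484, r--
l=0 r=17: |-20|<=|21| out[17]=441, r--
l=0 r=16: |-20|>|17| out[16]=400, l++
l=1 r=16: |-19|>|17| out[15]=361, l++
l=2 r=16: |-18|>|17| out[14]=324, l++
l=3 r=16: |-15|<=|17| out[13]=289, r--
l=3 r=15: |-15|>|7| out[12]=225, l++
l=4 r=15: |-14|>|7| out[11]=196, l++
l=5 r=15: |-13|>|7| out[10]=169, l++
l=6 r=15: |-11|>|7| out[9]=121, l++
l=7 r=15: |-10|>|7| out[8]=100, l++
l=8 r=15: |-9|>|7| out[7]=81, l++
l=9 r=15: |-7|<=|7| out[6]=49, r--
l=9 r=14: |-7|>|1| out[5]=49, l++
l=10 r=14: |-5|>|1| out[4]=25, l++
l=11 r=14: |-4|>|1| out[3]=16, l++
l=12 r=14: |-3|>|1| out[2]=9, l++
l=13 r=14: |-1|<=|1| out[1]=1, r--
l=13 r=13: |-1|<=|-1| out[0]=1, r--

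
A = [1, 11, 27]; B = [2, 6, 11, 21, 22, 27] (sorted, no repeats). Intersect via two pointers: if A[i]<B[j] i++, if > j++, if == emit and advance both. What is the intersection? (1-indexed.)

intersection = [11, 27]

i=1 j=1: 1<2, i++
i=2 j=1: 11>2, j++
i=2 j=2: 11>6, j++
i=2 j=3: 11==11 emit, i++,j++
i=3 j=4: 27>21, j++
i=3 j=5: 27>22, j++
i=3 j=6: 27==27 emit, i++,j++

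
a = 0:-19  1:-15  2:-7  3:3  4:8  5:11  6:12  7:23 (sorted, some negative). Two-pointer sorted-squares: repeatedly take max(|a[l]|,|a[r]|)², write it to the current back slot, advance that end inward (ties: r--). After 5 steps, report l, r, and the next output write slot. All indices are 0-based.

l=0 r=7: |-19|<=|23| out[7]=529, r--
l=0 r=6: |-19|>|12| out[6]=361, l++
l=1 r=6: |-15|>|12| out[5]=225, l++
l=2 r=6: |-7|<=|12| out[4]=144, r--
l=2 r=5: |-7|<=|11| out[3]=121, r--

l=2, r=4, next write slot=2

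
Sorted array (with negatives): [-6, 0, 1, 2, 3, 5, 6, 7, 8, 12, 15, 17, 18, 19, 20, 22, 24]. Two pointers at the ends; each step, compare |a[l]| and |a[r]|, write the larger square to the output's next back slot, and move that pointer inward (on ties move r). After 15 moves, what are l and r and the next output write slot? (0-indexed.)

l=1, r=2, next write slot=1

[0,16] |-6|<=|24| out[16]=576 → r--
[0,15] |-6|<=|22| out[15]=484 → r--
[0,14] |-6|<=|20| out[14]=400 → r--
[0,13] |-6|<=|19| out[13]=361 → r--
[0,12] |-6|<=|18| out[12]=324 → r--
[0,11] |-6|<=|17| out[11]=289 → r--
[0,10] |-6|<=|15| out[10]=225 → r--
[0,9] |-6|<=|12| out[9]=144 → r--
[0,8] |-6|<=|8| out[8]=64 → r--
[0,7] |-6|<=|7| out[7]=49 → r--
[0,6] |-6|<=|6| out[6]=36 → r--
[0,5] |-6|>|5| out[5]=36 → l++
[1,5] |0|<=|5| out[4]=25 → r--
[1,4] |0|<=|3| out[3]=9 → r--
[1,3] |0|<=|2| out[2]=4 → r--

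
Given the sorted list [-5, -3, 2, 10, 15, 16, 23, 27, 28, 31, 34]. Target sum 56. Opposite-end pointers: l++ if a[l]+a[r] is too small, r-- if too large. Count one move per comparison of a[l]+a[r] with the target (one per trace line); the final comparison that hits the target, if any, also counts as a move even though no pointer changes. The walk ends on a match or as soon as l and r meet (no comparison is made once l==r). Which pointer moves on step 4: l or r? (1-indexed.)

[1,11] -5+34=29 <56 → l++
[2,11] -3+34=31 <56 → l++
[3,11] 2+34=36 <56 → l++
[4,11] 10+34=44 <56 → l++

l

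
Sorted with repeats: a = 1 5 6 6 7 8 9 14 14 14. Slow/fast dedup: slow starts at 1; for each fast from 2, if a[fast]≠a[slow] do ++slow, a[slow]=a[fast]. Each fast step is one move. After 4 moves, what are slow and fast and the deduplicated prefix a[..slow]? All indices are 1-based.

(s=1,f=2) a[fast]=5≠a[slow]=1 write a[2]=5 → slow++,fast++
(s=2,f=3) a[fast]=6≠a[slow]=5 write a[3]=6 → slow++,fast++
(s=3,f=4) a[fast]=6=a[slow] dup → fast++
(s=3,f=5) a[fast]=7≠a[slow]=6 write a[4]=7 → slow++,fast++

slow=4, fast=6, prefix=[1, 5, 6, 7]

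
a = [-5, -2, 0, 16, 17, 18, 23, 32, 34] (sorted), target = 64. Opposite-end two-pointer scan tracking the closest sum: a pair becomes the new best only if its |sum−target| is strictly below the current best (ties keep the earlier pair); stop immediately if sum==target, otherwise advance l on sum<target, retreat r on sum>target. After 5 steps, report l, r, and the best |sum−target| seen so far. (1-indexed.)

l=6, r=9, best |Δ|=13

l=1 r=9: -5+34=29 d=35 *, l++
l=2 r=9: -2+34=32 d=32 *, l++
l=3 r=9: 0+34=34 d=30 *, l++
l=4 r=9: 16+34=50 d=14 *, l++
l=5 r=9: 17+34=51 d=13 *, l++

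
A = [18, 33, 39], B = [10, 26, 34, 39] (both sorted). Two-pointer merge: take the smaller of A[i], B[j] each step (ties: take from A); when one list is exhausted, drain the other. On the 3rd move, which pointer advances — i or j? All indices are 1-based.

j

i=1 j=1: A[i]=18>B[j]=10 take 10, j++
i=1 j=2: A[i]=18<=B[j]=26 take 18, i++
i=2 j=2: A[i]=33>B[j]=26 take 26, j++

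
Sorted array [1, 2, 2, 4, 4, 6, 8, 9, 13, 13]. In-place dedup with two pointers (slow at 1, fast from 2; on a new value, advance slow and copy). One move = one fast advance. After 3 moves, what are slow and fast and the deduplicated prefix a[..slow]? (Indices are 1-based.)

slow=1 fast=2: a[fast]=2≠a[slow]=1 write a[2]=2, slow++,fast++
slow=2 fast=3: a[fast]=2=a[slow] dup, fast++
slow=2 fast=4: a[fast]=4≠a[slow]=2 write a[3]=4, slow++,fast++

slow=3, fast=5, prefix=[1, 2, 4]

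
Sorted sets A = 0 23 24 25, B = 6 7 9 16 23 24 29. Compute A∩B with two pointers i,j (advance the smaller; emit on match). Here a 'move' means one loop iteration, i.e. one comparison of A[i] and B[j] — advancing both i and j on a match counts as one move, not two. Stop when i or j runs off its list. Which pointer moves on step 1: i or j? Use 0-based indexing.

i

i=0 j=0: 0<6, i++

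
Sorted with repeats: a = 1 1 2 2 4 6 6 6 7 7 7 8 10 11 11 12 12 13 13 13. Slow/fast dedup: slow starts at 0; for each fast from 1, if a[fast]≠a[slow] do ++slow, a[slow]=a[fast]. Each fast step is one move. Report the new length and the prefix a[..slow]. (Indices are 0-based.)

length 10; prefix = [1, 2, 4, 6, 7, 8, 10, 11, 12, 13]

slow=0 fast=1: a[fast]=1=a[slow] dup, fast++
slow=0 fast=2: a[fast]=2≠a[slow]=1 write a[1]=2, slow++,fast++
slow=1 fast=3: a[fast]=2=a[slow] dup, fast++
slow=1 fast=4: a[fast]=4≠a[slow]=2 write a[2]=4, slow++,fast++
slow=2 fast=5: a[fast]=6≠a[slow]=4 write a[3]=6, slow++,fast++
slow=3 fast=6: a[fast]=6=a[slow] dup, fast++
slow=3 fast=7: a[fast]=6=a[slow] dup, fast++
slow=3 fast=8: a[fast]=7≠a[slow]=6 write a[4]=7, slow++,fast++
slow=4 fast=9: a[fast]=7=a[slow] dup, fast++
slow=4 fast=10: a[fast]=7=a[slow] dup, fast++
slow=4 fast=11: a[fast]=8≠a[slow]=7 write a[5]=8, slow++,fast++
slow=5 fast=12: a[fast]=10≠a[slow]=8 write a[6]=10, slow++,fast++
slow=6 fast=13: a[fast]=11≠a[slow]=10 write a[7]=11, slow++,fast++
slow=7 fast=14: a[fast]=11=a[slow] dup, fast++
slow=7 fast=15: a[fast]=12≠a[slow]=11 write a[8]=12, slow++,fast++
slow=8 fast=16: a[fast]=12=a[slow] dup, fast++
slow=8 fast=17: a[fast]=13≠a[slow]=12 write a[9]=13, slow++,fast++
slow=9 fast=18: a[fast]=13=a[slow] dup, fast++
slow=9 fast=19: a[fast]=13=a[slow] dup, fast++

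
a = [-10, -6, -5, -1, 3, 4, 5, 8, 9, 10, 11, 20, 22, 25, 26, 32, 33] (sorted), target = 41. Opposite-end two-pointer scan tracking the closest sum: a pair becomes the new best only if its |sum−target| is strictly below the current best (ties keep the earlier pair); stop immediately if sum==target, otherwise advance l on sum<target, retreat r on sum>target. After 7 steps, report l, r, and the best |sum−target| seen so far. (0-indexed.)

l=0 r=16: -10+33=23 d=18 *, l++
l=1 r=16: -6+33=27 d=14 *, l++
l=2 r=16: -5+33=28 d=13 *, l++
l=3 r=16: -1+33=32 d=9 *, l++
l=4 r=16: 3+33=36 d=5 *, l++
l=5 r=16: 4+33=37 d=4 *, l++
l=6 r=16: 5+33=38 d=3 *, l++

l=7, r=16, best |Δ|=3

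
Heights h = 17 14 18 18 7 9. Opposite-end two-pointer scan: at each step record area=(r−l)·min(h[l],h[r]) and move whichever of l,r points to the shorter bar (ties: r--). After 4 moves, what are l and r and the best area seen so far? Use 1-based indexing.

[1,6] min(17,9)*5=45 best=45 * → r--
[1,5] min(17,7)*4=28 best=45 → r--
[1,4] min(17,18)*3=51 best=51 * → l++
[2,4] min(14,18)*2=28 best=51 → l++

l=3, r=4, best area=51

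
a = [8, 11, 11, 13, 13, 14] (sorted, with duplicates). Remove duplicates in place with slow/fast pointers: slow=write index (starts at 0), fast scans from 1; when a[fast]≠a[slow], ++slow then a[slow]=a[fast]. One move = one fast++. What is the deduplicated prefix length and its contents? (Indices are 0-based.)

length 4; prefix = [8, 11, 13, 14]

(s=0,f=1) a[fast]=11≠a[slow]=8 write a[1]=11 → slow++,fast++
(s=1,f=2) a[fast]=11=a[slow] dup → fast++
(s=1,f=3) a[fast]=13≠a[slow]=11 write a[2]=13 → slow++,fast++
(s=2,f=4) a[fast]=13=a[slow] dup → fast++
(s=2,f=5) a[fast]=14≠a[slow]=13 write a[3]=14 → slow++,fast++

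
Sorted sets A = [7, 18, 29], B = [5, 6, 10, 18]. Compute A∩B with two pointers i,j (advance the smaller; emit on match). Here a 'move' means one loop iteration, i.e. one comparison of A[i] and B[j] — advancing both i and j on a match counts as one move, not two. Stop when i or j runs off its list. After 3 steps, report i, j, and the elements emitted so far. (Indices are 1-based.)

[i=1,j=1] 7>5 → j++
[i=1,j=2] 7>6 → j++
[i=1,j=3] 7<10 → i++

i=2, j=3, emitted=[]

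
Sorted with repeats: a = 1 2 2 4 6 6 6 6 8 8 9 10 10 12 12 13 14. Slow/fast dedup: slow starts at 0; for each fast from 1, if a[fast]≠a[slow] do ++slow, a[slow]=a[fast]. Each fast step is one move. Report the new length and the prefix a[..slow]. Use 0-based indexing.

slow=0 fast=1: a[fast]=2≠a[slow]=1 write a[1]=2, slow++,fast++
slow=1 fast=2: a[fast]=2=a[slow] dup, fast++
slow=1 fast=3: a[fast]=4≠a[slow]=2 write a[2]=4, slow++,fast++
slow=2 fast=4: a[fast]=6≠a[slow]=4 write a[3]=6, slow++,fast++
slow=3 fast=5: a[fast]=6=a[slow] dup, fast++
slow=3 fast=6: a[fast]=6=a[slow] dup, fast++
slow=3 fast=7: a[fast]=6=a[slow] dup, fast++
slow=3 fast=8: a[fast]=8≠a[slow]=6 write a[4]=8, slow++,fast++
slow=4 fast=9: a[fast]=8=a[slow] dup, fast++
slow=4 fast=10: a[fast]=9≠a[slow]=8 write a[5]=9, slow++,fast++
slow=5 fast=11: a[fast]=10≠a[slow]=9 write a[6]=10, slow++,fast++
slow=6 fast=12: a[fast]=10=a[slow] dup, fast++
slow=6 fast=13: a[fast]=12≠a[slow]=10 write a[7]=12, slow++,fast++
slow=7 fast=14: a[fast]=12=a[slow] dup, fast++
slow=7 fast=15: a[fast]=13≠a[slow]=12 write a[8]=13, slow++,fast++
slow=8 fast=16: a[fast]=14≠a[slow]=13 write a[9]=14, slow++,fast++

length 10; prefix = [1, 2, 4, 6, 8, 9, 10, 12, 13, 14]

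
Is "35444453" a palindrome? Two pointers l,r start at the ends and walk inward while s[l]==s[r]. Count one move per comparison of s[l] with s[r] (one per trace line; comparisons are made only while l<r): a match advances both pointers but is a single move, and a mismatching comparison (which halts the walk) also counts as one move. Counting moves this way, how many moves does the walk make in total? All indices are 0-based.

[0,7] '3'=='3' → l++,r--
[1,6] '5'=='5' → l++,r--
[2,5] '4'=='4' → l++,r--
[3,4] '4'=='4' → l++,r--

4 moves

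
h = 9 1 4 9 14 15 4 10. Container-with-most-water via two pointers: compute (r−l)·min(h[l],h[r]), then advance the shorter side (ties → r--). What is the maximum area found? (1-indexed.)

l=1 r=8: min(9,10)*7=63 best=63 *, l++
l=2 r=8: min(1,10)*6=6 best=63, l++
l=3 r=8: min(4,10)*5=20 best=63, l++
l=4 r=8: min(9,10)*4=36 best=63, l++
l=5 r=8: min(14,10)*3=30 best=63, r--
l=5 r=7: min(14,4)*2=8 best=63, r--
l=5 r=6: min(14,15)*1=14 best=63, l++

max area = 63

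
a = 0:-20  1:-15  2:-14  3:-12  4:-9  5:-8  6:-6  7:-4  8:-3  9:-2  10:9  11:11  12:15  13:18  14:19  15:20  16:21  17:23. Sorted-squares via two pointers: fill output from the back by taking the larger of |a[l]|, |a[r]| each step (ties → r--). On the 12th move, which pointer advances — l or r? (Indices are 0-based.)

l=0 r=17: |-20|<=|23| out[17]=529, r--
l=0 r=16: |-20|<=|21| out[16]=441, r--
l=0 r=15: |-20|<=|20| out[15]=400, r--
l=0 r=14: |-20|>|19| out[14]=400, l++
l=1 r=14: |-15|<=|19| out[13]=361, r--
l=1 r=13: |-15|<=|18| out[12]=324, r--
l=1 r=12: |-15|<=|15| out[11]=225, r--
l=1 r=11: |-15|>|11| out[10]=225, l++
l=2 r=11: |-14|>|11| out[9]=196, l++
l=3 r=11: |-12|>|11| out[8]=144, l++
l=4 r=11: |-9|<=|11| out[7]=121, r--
l=4 r=10: |-9|<=|9| out[6]=81, r--

r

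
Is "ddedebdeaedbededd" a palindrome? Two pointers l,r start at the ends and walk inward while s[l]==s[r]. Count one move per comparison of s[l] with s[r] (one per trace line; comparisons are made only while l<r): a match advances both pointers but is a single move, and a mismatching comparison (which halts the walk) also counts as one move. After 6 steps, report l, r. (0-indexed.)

l=6, r=10

l=0 r=16: 'd'=='d', l++,r--
l=1 r=15: 'd'=='d', l++,r--
l=2 r=14: 'e'=='e', l++,r--
l=3 r=13: 'd'=='d', l++,r--
l=4 r=12: 'e'=='e', l++,r--
l=5 r=11: 'b'=='b', l++,r--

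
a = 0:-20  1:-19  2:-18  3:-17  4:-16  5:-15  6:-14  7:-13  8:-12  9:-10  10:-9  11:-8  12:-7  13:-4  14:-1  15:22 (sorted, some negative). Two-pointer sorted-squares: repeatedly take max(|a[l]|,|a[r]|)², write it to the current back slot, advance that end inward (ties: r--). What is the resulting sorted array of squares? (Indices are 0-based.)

[1, 16, 49, 64, 81, 100, 144, 169, 196, 225, 256, 289, 324, 361, 400, 484]

l=0 r=15: |-20|<=|22| out[15]=484, r--
l=0 r=14: |-20|>|-1| out[14]=400, l++
l=1 r=14: |-19|>|-1| out[13]=361, l++
l=2 r=14: |-18|>|-1| out[12]=324, l++
l=3 r=14: |-17|>|-1| out[11]=289, l++
l=4 r=14: |-16|>|-1| out[10]=256, l++
l=5 r=14: |-15|>|-1| out[9]=225, l++
l=6 r=14: |-14|>|-1| out[8]=196, l++
l=7 r=14: |-13|>|-1| out[7]=169, l++
l=8 r=14: |-12|>|-1| out[6]=144, l++
l=9 r=14: |-10|>|-1| out[5]=100, l++
l=10 r=14: |-9|>|-1| out[4]=81, l++
l=11 r=14: |-8|>|-1| out[3]=64, l++
l=12 r=14: |-7|>|-1| out[2]=49, l++
l=13 r=14: |-4|>|-1| out[1]=16, l++
l=14 r=14: |-1|<=|-1| out[0]=1, r--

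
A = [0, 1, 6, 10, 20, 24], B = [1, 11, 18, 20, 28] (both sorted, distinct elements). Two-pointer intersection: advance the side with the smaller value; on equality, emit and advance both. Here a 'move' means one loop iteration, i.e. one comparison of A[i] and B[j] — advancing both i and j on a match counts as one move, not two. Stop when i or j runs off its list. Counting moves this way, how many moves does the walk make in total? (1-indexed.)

[i=1,j=1] 0<1 → i++
[i=2,j=1] 1==1 emit → i++,j++
[i=3,j=2] 6<11 → i++
[i=4,j=2] 10<11 → i++
[i=5,j=2] 20>11 → j++
[i=5,j=3] 20>18 → j++
[i=5,j=4] 20==20 emit → i++,j++
[i=6,j=5] 24<28 → i++

8 moves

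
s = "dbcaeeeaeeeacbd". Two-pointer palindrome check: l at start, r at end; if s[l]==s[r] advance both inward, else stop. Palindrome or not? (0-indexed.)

[0,14] 'd'=='d' → l++,r--
[1,13] 'b'=='b' → l++,r--
[2,12] 'c'=='c' → l++,r--
[3,11] 'a'=='a' → l++,r--
[4,10] 'e'=='e' → l++,r--
[5,9] 'e'=='e' → l++,r--
[6,8] 'e'=='e' → l++,r--

palindrome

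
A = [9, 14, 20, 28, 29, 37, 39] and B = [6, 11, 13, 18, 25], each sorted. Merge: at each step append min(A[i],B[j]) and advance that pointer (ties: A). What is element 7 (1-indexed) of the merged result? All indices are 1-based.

merged[7] = 20

i=1 j=1: A[i]=9>B[j]=6 take 6, j++
i=1 j=2: A[i]=9<=B[j]=11 take 9, i++
i=2 j=2: A[i]=14>B[j]=11 take 11, j++
i=2 j=3: A[i]=14>B[j]=13 take 13, j++
i=2 j=4: A[i]=14<=B[j]=18 take 14, i++
i=3 j=4: A[i]=20>B[j]=18 take 18, j++
i=3 j=5: A[i]=20<=B[j]=25 take 20, i++
i=4 j=5: A[i]=28>B[j]=25 take 25, j++
i=4 j=6: B done, take A[i]=28, i++
i=5 j=6: B done, take A[i]=29, i++
i=6 j=6: B done, take A[i]=37, i++
i=7 j=6: B done, take A[i]=39, i++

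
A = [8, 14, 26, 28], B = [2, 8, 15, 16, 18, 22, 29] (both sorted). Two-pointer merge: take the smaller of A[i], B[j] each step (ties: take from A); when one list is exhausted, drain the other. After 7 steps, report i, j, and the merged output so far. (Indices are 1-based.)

i=3, j=6, merged so far=[2, 8, 8, 14, 15, 16, 18]

i=1 j=1: A[i]=8>B[j]=2 take 2, j++
i=1 j=2: A[i]=8<=B[j]=8 take 8, i++
i=2 j=2: A[i]=14>B[j]=8 take 8, j++
i=2 j=3: A[i]=14<=B[j]=15 take 14, i++
i=3 j=3: A[i]=26>B[j]=15 take 15, j++
i=3 j=4: A[i]=26>B[j]=16 take 16, j++
i=3 j=5: A[i]=26>B[j]=18 take 18, j++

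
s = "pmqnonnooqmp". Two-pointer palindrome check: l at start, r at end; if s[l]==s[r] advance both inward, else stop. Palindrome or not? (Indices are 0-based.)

not a palindrome (mismatch at 3,8)

[0,11] 'p'=='p' → l++,r--
[1,10] 'm'=='m' → l++,r--
[2,9] 'q'=='q' → l++,r--
[3,8] 'n'!='o' → stop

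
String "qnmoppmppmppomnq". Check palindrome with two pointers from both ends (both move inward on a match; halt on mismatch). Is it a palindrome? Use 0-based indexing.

l=0 r=15: 'q'=='q', l++,r--
l=1 r=14: 'n'=='n', l++,r--
l=2 r=13: 'm'=='m', l++,r--
l=3 r=12: 'o'=='o', l++,r--
l=4 r=11: 'p'=='p', l++,r--
l=5 r=10: 'p'=='p', l++,r--
l=6 r=9: 'm'=='m', l++,r--
l=7 r=8: 'p'=='p', l++,r--

palindrome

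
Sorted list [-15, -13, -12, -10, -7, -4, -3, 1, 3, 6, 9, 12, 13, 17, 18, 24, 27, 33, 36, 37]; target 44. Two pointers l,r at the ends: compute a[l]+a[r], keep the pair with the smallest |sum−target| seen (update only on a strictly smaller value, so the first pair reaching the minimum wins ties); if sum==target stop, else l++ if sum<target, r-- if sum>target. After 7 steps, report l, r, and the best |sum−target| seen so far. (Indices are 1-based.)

l=8, r=20, best |Δ|=10

l=1 r=20: -15+37=22 d=22 *, l++
l=2 r=20: -13+37=24 d=20 *, l++
l=3 r=20: -12+37=25 d=19 *, l++
l=4 r=20: -10+37=27 d=17 *, l++
l=5 r=20: -7+37=30 d=14 *, l++
l=6 r=20: -4+37=33 d=11 *, l++
l=7 r=20: -3+37=34 d=10 *, l++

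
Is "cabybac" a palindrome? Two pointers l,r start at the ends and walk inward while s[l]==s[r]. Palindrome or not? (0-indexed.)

palindrome

l=0 r=6: 'c'=='c', l++,r--
l=1 r=5: 'a'=='a', l++,r--
l=2 r=4: 'b'=='b', l++,r--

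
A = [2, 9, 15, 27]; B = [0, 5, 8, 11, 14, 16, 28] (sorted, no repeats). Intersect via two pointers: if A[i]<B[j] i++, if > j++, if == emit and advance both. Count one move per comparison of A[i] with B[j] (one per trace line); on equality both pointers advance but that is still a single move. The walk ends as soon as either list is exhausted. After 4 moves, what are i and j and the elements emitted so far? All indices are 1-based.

i=2, j=4, emitted=[]

i=1 j=1: 2>0, j++
i=1 j=2: 2<5, i++
i=2 j=2: 9>5, j++
i=2 j=3: 9>8, j++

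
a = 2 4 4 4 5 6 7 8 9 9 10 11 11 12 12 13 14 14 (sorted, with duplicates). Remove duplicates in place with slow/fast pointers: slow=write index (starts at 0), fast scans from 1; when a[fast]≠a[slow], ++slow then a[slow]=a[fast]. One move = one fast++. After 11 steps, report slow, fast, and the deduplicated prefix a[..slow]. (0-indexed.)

slow=8, fast=12, prefix=[2, 4, 5, 6, 7, 8, 9, 10, 11]

(s=0,f=1) a[fast]=4≠a[slow]=2 write a[1]=4 → slow++,fast++
(s=1,f=2) a[fast]=4=a[slow] dup → fast++
(s=1,f=3) a[fast]=4=a[slow] dup → fast++
(s=1,f=4) a[fast]=5≠a[slow]=4 write a[2]=5 → slow++,fast++
(s=2,f=5) a[fast]=6≠a[slow]=5 write a[3]=6 → slow++,fast++
(s=3,f=6) a[fast]=7≠a[slow]=6 write a[4]=7 → slow++,fast++
(s=4,f=7) a[fast]=8≠a[slow]=7 write a[5]=8 → slow++,fast++
(s=5,f=8) a[fast]=9≠a[slow]=8 write a[6]=9 → slow++,fast++
(s=6,f=9) a[fast]=9=a[slow] dup → fast++
(s=6,f=10) a[fast]=10≠a[slow]=9 write a[7]=10 → slow++,fast++
(s=7,f=11) a[fast]=11≠a[slow]=10 write a[8]=11 → slow++,fast++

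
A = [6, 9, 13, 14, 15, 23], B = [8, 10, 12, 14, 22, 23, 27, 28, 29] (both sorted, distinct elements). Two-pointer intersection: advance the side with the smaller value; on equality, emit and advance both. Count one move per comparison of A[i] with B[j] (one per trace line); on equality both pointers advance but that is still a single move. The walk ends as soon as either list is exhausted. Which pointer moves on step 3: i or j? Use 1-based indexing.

i

i=1 j=1: 6<8, i++
i=2 j=1: 9>8, j++
i=2 j=2: 9<10, i++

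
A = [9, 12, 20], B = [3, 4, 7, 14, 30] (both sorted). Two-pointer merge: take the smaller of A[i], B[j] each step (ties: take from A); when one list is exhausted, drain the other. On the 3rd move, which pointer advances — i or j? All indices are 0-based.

i=0 j=0: A[i]=9>B[j]=3 take 3, j++
i=0 j=1: A[i]=9>B[j]=4 take 4, j++
i=0 j=2: A[i]=9>B[j]=7 take 7, j++

j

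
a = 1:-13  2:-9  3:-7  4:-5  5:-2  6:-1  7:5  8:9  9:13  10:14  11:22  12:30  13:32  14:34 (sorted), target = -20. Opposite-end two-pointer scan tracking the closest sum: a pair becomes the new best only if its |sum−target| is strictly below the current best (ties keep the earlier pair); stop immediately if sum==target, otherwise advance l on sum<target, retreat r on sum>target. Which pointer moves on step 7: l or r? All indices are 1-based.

r

l=1 r=14: -13+34=21 d=41 *, r--
l=1 r=13: -13+32=19 d=39 *, r--
l=1 r=12: -13+30=17 d=37 *, r--
l=1 r=11: -13+22=9 d=29 *, r--
l=1 r=10: -13+14=1 d=21 *, r--
l=1 r=9: -13+13=0 d=20 *, r--
l=1 r=8: -13+9=-4 d=16 *, r--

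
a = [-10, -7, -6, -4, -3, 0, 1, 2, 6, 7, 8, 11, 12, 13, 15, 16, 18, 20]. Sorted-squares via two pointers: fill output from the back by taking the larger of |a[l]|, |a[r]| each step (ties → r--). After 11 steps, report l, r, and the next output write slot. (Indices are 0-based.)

[0,17] |-10|<=|20| out[17]=400 → r--
[0,16] |-10|<=|18| out[16]=324 → r--
[0,15] |-10|<=|16| out[15]=256 → r--
[0,14] |-10|<=|15| out[14]=225 → r--
[0,13] |-10|<=|13| out[13]=169 → r--
[0,12] |-10|<=|12| out[12]=144 → r--
[0,11] |-10|<=|11| out[11]=121 → r--
[0,10] |-10|>|8| out[10]=100 → l++
[1,10] |-7|<=|8| out[9]=64 → r--
[1,9] |-7|<=|7| out[8]=49 → r--
[1,8] |-7|>|6| out[7]=49 → l++

l=2, r=8, next write slot=6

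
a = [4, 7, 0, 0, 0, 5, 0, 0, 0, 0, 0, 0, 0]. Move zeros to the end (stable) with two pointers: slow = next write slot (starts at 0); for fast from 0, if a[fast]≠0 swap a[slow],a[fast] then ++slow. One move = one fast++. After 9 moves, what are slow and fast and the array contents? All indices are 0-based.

slow=0 fast=0: a[fast]=4≠0 swap→a[0]=4, slow++,fast++
slow=1 fast=1: a[fast]=7≠0 swap→a[1]=7, slow++,fast++
slow=2 fast=2: a[fast]=0, fast++
slow=2 fast=3: a[fast]=0, fast++
slow=2 fast=4: a[fast]=0, fast++
slow=2 fast=5: a[fast]=5≠0 swap→a[2]=5, slow++,fast++
slow=3 fast=6: a[fast]=0, fast++
slow=3 fast=7: a[fast]=0, fast++
slow=3 fast=8: a[fast]=0, fast++

slow=3, fast=9, a=[4, 7, 5, 0, 0, 0, 0, 0, 0, 0, 0, 0, 0]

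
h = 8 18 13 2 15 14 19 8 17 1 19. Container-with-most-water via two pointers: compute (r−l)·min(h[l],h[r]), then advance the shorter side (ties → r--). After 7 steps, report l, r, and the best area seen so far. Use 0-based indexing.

l=0 r=10: min(8,19)*10=80 best=80 *, l++
l=1 r=10: min(18,19)*9=162 best=162 *, l++
l=2 r=10: min(13,19)*8=104 best=162, l++
l=3 r=10: min(2,19)*7=14 best=162, l++
l=4 r=10: min(15,19)*6=90 best=162, l++
l=5 r=10: min(14,19)*5=70 best=162, l++
l=6 r=10: min(19,19)*4=76 best=162, r--

l=6, r=9, best area=162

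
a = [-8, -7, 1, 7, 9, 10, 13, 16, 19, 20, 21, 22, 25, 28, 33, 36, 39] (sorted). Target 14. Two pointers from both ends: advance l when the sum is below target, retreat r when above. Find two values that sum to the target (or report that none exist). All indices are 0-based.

l=0 r=16: -8+39=31 >14, r--
l=0 r=15: -8+36=28 >14, r--
l=0 r=14: -8+33=25 >14, r--
l=0 r=13: -8+28=20 >14, r--
l=0 r=12: -8+25=17 >14, r--
l=0 r=11: -8+22=14, found

(-8, 22)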